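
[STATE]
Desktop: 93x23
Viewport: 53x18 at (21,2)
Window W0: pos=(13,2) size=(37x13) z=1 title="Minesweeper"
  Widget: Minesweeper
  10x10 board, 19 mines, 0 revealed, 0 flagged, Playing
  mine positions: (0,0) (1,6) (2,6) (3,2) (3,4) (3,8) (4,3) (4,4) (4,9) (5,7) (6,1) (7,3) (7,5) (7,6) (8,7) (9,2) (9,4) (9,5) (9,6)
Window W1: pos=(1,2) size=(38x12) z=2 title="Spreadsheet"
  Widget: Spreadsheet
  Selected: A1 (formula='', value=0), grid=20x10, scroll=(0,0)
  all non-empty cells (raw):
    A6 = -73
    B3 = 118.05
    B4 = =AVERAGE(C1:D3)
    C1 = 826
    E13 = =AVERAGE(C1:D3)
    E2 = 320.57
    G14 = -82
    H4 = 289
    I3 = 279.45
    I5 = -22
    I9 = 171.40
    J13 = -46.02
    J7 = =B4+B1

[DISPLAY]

━━━━━━━━━━━━━━━━━┓━━━━━━━━━━┓                        
                 ┃          ┃                        
─────────────────┨──────────┨                        
                 ┃          ┃                        
    C       D    ┃          ┃                        
-----------------┃          ┃                        
0     826       0┃          ┃                        
0       0       0┃          ┃                        
5       0       0┃          ┃                        
7       0       0┃          ┃                        
0       0       0┃          ┃                        
━━━━━━━━━━━━━━━━━┛          ┃                        
━━━━━━━━━━━━━━━━━━━━━━━━━━━━┛                        
                                                     
                                                     
                                                     
                                                     
                                                     


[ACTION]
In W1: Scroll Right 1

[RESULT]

━━━━━━━━━━━━━━━━━┓━━━━━━━━━━┓                        
                 ┃          ┃                        
─────────────────┨──────────┨                        
                 ┃          ┃                        
    D       E    ┃          ┃                        
-----------------┃          ┃                        
6       0       0┃          ┃                        
0       0  320.57┃          ┃                        
0       0       0┃          ┃                        
0       0       0┃          ┃                        
0       0       0┃          ┃                        
━━━━━━━━━━━━━━━━━┛          ┃                        
━━━━━━━━━━━━━━━━━━━━━━━━━━━━┛                        
                                                     
                                                     
                                                     
                                                     
                                                     


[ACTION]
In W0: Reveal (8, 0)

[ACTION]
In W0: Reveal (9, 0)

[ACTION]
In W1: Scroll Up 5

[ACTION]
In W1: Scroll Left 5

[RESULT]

━━━━━━━━━━━━━━━━━┓━━━━━━━━━━┓                        
                 ┃          ┃                        
─────────────────┨──────────┨                        
                 ┃          ┃                        
    C       D    ┃          ┃                        
-----------------┃          ┃                        
0     826       0┃          ┃                        
0       0       0┃          ┃                        
5       0       0┃          ┃                        
7       0       0┃          ┃                        
0       0       0┃          ┃                        
━━━━━━━━━━━━━━━━━┛          ┃                        
━━━━━━━━━━━━━━━━━━━━━━━━━━━━┛                        
                                                     
                                                     
                                                     
                                                     
                                                     


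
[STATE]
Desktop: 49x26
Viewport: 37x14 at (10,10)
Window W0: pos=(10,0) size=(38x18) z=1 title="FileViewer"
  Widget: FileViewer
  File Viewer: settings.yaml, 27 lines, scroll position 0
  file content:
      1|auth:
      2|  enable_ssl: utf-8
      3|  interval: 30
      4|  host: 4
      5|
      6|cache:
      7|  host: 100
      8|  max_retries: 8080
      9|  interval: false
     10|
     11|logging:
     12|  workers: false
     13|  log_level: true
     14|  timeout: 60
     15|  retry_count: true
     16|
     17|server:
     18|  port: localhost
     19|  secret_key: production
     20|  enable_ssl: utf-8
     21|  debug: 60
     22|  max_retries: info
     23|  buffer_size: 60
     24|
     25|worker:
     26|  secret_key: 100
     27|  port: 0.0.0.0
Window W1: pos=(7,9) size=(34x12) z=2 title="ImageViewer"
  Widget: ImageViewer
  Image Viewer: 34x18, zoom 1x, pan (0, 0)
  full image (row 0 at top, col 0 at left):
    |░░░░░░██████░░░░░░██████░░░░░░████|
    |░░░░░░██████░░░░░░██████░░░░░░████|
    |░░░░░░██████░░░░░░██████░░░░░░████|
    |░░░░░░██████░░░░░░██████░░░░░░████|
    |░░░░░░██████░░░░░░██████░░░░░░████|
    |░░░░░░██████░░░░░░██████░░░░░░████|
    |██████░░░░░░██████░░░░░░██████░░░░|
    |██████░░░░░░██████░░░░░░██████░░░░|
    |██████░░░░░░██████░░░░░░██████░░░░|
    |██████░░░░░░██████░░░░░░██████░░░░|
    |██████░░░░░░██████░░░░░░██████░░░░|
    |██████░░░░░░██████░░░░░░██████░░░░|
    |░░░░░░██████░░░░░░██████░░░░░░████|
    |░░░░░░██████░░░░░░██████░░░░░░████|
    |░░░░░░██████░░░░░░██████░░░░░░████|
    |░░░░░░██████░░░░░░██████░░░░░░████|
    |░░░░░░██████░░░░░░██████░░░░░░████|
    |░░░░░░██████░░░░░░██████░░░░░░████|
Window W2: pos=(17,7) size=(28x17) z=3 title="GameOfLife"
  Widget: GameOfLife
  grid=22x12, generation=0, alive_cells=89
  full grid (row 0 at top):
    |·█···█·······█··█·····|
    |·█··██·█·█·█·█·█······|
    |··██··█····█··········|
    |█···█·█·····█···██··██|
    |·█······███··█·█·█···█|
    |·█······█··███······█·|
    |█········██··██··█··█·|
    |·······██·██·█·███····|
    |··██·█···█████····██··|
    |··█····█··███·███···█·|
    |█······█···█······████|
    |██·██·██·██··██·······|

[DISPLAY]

mageVie┃Gen: 0                    ┃ ░
───────┃·█···█·······█··█·····    ┃ ░
░░░░███┃·█··██·█·█·█·█·█······    ┃ ░
░░░░███┃··██··█····█··········    ┃ ░
░░░░███┃█···█·█·····█···██··██    ┃ ░
░░░░███┃·█······███··█·█·█···█    ┃ ░
░░░░███┃·█······█··███······█·    ┃ ▼
░░░░███┃█········██··██··█··█·    ┃━━
████░░░┃·······██·██·█·███····    ┃  
████░░░┃··██·█···█████····██··    ┃  
━━━━━━━┃··█····█··███·███···█·    ┃  
       ┃█······█···█······████    ┃  
       ┃██·██·██·██··██·······    ┃  
       ┗━━━━━━━━━━━━━━━━━━━━━━━━━━┛  


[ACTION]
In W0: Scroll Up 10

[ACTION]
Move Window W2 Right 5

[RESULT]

mageViewer ┃Gen: 0                   
───────────┃·█···█·······█··█·····   
░░░░██████░┃·█··██·█·█·█·█·█······   
░░░░██████░┃··██··█····█··········   
░░░░██████░┃█···█·█·····█···██··██   
░░░░██████░┃·█······███··█·█·█···█   
░░░░██████░┃·█······█··███······█·   
░░░░██████░┃█········██··██··█··█·   
████░░░░░░█┃·······██·██·█·███····   
████░░░░░░█┃··██·█···█████····██··   
━━━━━━━━━━━┃··█····█··███·███···█·   
           ┃█······█···█······████   
           ┃██·██·██·██··██·······   
           ┗━━━━━━━━━━━━━━━━━━━━━━━━━


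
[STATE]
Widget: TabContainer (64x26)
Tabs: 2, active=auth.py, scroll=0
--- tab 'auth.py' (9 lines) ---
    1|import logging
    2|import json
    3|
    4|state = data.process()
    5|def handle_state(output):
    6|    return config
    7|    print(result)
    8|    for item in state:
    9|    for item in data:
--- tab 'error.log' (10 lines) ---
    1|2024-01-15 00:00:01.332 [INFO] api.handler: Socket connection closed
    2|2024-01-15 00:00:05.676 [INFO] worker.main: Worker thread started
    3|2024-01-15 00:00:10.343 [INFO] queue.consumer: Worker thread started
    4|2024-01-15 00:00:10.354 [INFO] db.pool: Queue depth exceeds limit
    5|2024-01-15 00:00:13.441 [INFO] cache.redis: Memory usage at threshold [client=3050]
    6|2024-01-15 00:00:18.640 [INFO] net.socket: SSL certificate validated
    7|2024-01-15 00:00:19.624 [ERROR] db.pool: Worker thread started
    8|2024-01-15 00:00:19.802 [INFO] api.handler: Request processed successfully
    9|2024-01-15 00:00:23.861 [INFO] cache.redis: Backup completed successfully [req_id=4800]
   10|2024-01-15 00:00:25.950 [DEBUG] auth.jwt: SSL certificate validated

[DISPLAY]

[auth.py]│ error.log                                            
────────────────────────────────────────────────────────────────
import logging                                                  
import json                                                     
                                                                
state = data.process()                                          
def handle_state(output):                                       
    return config                                               
    print(result)                                               
    for item in state:                                          
    for item in data:                                           
                                                                
                                                                
                                                                
                                                                
                                                                
                                                                
                                                                
                                                                
                                                                
                                                                
                                                                
                                                                
                                                                
                                                                
                                                                


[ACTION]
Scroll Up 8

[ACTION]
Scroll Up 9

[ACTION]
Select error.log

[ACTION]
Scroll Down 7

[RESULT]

 auth.py │[error.log]                                           
────────────────────────────────────────────────────────────────
2024-01-15 00:00:19.802 [INFO] api.handler: Request processed su
2024-01-15 00:00:23.861 [INFO] cache.redis: Backup completed suc
2024-01-15 00:00:25.950 [DEBUG] auth.jwt: SSL certificate valida
                                                                
                                                                
                                                                
                                                                
                                                                
                                                                
                                                                
                                                                
                                                                
                                                                
                                                                
                                                                
                                                                
                                                                
                                                                
                                                                
                                                                
                                                                
                                                                
                                                                
                                                                


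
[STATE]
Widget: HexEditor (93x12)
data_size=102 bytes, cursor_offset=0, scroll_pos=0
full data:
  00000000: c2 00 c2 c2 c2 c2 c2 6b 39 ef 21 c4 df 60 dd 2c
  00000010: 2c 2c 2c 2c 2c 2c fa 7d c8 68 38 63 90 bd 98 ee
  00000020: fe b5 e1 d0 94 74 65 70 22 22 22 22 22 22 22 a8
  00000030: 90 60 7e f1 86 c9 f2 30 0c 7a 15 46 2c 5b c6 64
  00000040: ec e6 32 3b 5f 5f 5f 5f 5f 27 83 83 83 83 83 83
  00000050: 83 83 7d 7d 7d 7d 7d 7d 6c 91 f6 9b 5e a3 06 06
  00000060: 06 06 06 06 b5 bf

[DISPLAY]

00000000  C2 00 c2 c2 c2 c2 c2 6b  39 ef 21 c4 df 60 dd 2c  |.......k9.!..`.,|               
00000010  2c 2c 2c 2c 2c 2c fa 7d  c8 68 38 63 90 bd 98 ee  |,,,,,,.}.h8c....|               
00000020  fe b5 e1 d0 94 74 65 70  22 22 22 22 22 22 22 a8  |.....tep""""""".|               
00000030  90 60 7e f1 86 c9 f2 30  0c 7a 15 46 2c 5b c6 64  |.`~....0.z.F,[.d|               
00000040  ec e6 32 3b 5f 5f 5f 5f  5f 27 83 83 83 83 83 83  |..2;_____'......|               
00000050  83 83 7d 7d 7d 7d 7d 7d  6c 91 f6 9b 5e a3 06 06  |..}}}}}}l...^...|               
00000060  06 06 06 06 b5 bf                                 |......          |               
                                                                                             
                                                                                             
                                                                                             
                                                                                             
                                                                                             


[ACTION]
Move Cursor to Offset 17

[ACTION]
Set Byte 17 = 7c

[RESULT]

00000000  c2 00 c2 c2 c2 c2 c2 6b  39 ef 21 c4 df 60 dd 2c  |.......k9.!..`.,|               
00000010  2c 7C 2c 2c 2c 2c fa 7d  c8 68 38 63 90 bd 98 ee  |,|,,,,.}.h8c....|               
00000020  fe b5 e1 d0 94 74 65 70  22 22 22 22 22 22 22 a8  |.....tep""""""".|               
00000030  90 60 7e f1 86 c9 f2 30  0c 7a 15 46 2c 5b c6 64  |.`~....0.z.F,[.d|               
00000040  ec e6 32 3b 5f 5f 5f 5f  5f 27 83 83 83 83 83 83  |..2;_____'......|               
00000050  83 83 7d 7d 7d 7d 7d 7d  6c 91 f6 9b 5e a3 06 06  |..}}}}}}l...^...|               
00000060  06 06 06 06 b5 bf                                 |......          |               
                                                                                             
                                                                                             
                                                                                             
                                                                                             
                                                                                             


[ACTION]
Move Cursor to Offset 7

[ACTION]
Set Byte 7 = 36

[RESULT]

00000000  c2 00 c2 c2 c2 c2 c2 36  39 ef 21 c4 df 60 dd 2c  |.......69.!..`.,|               
00000010  2c 7c 2c 2c 2c 2c fa 7d  c8 68 38 63 90 bd 98 ee  |,|,,,,.}.h8c....|               
00000020  fe b5 e1 d0 94 74 65 70  22 22 22 22 22 22 22 a8  |.....tep""""""".|               
00000030  90 60 7e f1 86 c9 f2 30  0c 7a 15 46 2c 5b c6 64  |.`~....0.z.F,[.d|               
00000040  ec e6 32 3b 5f 5f 5f 5f  5f 27 83 83 83 83 83 83  |..2;_____'......|               
00000050  83 83 7d 7d 7d 7d 7d 7d  6c 91 f6 9b 5e a3 06 06  |..}}}}}}l...^...|               
00000060  06 06 06 06 b5 bf                                 |......          |               
                                                                                             
                                                                                             
                                                                                             
                                                                                             
                                                                                             


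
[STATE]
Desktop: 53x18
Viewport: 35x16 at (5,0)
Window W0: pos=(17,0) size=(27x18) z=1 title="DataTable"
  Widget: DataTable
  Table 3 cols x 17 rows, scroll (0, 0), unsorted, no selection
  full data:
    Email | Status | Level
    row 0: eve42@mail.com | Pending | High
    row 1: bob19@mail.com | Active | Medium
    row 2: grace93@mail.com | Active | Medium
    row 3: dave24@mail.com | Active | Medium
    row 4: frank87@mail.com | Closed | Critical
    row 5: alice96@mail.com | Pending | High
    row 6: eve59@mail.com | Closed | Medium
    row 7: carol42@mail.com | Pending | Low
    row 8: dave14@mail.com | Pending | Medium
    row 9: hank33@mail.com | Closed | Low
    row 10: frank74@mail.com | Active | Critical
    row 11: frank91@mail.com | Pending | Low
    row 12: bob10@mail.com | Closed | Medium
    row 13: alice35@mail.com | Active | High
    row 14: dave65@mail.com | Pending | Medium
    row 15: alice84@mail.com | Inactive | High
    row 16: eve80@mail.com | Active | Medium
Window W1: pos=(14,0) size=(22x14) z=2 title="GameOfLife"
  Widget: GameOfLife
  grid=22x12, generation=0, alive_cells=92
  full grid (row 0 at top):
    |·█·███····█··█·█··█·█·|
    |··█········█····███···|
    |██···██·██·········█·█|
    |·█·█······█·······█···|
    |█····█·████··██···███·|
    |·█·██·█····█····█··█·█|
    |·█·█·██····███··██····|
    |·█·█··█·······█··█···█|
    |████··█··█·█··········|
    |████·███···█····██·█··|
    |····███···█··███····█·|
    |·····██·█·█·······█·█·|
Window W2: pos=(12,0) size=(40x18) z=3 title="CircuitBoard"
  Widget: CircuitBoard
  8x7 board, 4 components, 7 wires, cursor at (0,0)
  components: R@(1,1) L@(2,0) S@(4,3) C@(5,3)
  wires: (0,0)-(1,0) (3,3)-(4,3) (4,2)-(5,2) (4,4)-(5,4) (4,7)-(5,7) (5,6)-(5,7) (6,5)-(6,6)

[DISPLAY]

       ┏━━━━━━━━━━━━━━━━━━━━━━━━━━━
       ┃ CircuitBoard              
       ┠───────────────────────────
       ┃   0 1 2 3 4 5 6 7         
       ┃0  [.]                     
       ┃    │                      
       ┃1   ·   R                  
       ┃                           
       ┃2   L                      
       ┃                           
       ┃3               ·          
       ┃                │          
       ┃4           ·   S   ·      
       ┃            │       │      
       ┃5           ·   C   ·      
       ┃                           


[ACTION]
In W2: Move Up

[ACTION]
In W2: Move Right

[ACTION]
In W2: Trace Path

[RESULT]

       ┏━━━━━━━━━━━━━━━━━━━━━━━━━━━
       ┃ CircuitBoard              
       ┠───────────────────────────
       ┃   0 1 2 3 4 5 6 7         
       ┃0   ·  [.]                 
       ┃    │                      
       ┃1   ·   R                  
       ┃                           
       ┃2   L                      
       ┃                           
       ┃3               ·          
       ┃                │          
       ┃4           ·   S   ·      
       ┃            │       │      
       ┃5           ·   C   ·      
       ┃                           


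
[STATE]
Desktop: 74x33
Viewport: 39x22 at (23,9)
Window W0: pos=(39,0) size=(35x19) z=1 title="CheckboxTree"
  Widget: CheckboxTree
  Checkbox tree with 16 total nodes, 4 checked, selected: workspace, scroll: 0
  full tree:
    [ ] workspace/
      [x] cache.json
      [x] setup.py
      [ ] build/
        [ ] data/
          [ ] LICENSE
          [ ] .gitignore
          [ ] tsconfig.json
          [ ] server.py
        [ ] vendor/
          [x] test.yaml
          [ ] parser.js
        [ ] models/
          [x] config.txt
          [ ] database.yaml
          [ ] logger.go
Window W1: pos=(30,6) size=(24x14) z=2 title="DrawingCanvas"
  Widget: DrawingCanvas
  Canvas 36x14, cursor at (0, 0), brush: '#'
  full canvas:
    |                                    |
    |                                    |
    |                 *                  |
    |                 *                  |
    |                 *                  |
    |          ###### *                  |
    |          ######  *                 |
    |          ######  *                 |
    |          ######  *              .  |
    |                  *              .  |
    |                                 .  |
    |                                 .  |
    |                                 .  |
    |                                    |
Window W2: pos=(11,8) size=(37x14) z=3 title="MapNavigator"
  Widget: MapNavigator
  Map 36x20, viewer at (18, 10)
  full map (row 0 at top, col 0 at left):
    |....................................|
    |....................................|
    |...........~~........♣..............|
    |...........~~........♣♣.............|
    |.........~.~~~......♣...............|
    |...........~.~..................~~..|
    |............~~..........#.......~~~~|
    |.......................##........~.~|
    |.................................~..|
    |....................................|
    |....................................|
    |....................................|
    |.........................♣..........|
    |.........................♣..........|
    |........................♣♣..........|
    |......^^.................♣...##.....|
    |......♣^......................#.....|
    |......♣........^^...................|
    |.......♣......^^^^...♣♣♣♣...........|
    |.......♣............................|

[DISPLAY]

or                      ┃     ┃tignore 
────────────────────────┨     ┃onfig.js
.~..................~~..┃*    ┃ver.py  
~~..........#.......~~~~┃*    ┃r/      
...........##........~.~┃*    ┃t.yaml  
.....................~..┃*    ┃ser.js  
........................┃ *   ┃s/      
......@.................┃ *   ┃fig.txt 
........................┃ *   ┃abase.ya
.............♣..........┃ *   ┃━━━━━━━━
.............♣..........┃━━━━━┛        
............♣♣..........┃              
━━━━━━━━━━━━━━━━━━━━━━━━┛              
                                       
                                       
                                       
                                       
                                       
                                       
                                       
                                       
                                       


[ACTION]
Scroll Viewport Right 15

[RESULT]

            ┃     ┃tignore            ┃
────────────┨     ┃onfig.json         ┃
........~~..┃*    ┃ver.py             ┃
#.......~~~~┃*    ┃r/                 ┃
#........~.~┃*    ┃t.yaml             ┃
.........~..┃*    ┃ser.js             ┃
............┃ *   ┃s/                 ┃
............┃ *   ┃fig.txt            ┃
............┃ *   ┃abase.yaml         ┃
.♣..........┃ *   ┃━━━━━━━━━━━━━━━━━━━┛
.♣..........┃━━━━━┛                    
♣♣..........┃                          
━━━━━━━━━━━━┛                          
                                       
                                       
                                       
                                       
                                       
                                       
                                       
                                       
                                       


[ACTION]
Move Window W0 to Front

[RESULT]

    ┃       [ ] .gitignore            ┃
────┃       [ ] tsconfig.json         ┃
....┃       [ ] server.py             ┃
#...┃     [-] vendor/                 ┃
#...┃       [x] test.yaml             ┃
....┃       [ ] parser.js             ┃
....┃     [-] models/                 ┃
....┃       [x] config.txt            ┃
....┃       [ ] database.yaml         ┃
.♣..┗━━━━━━━━━━━━━━━━━━━━━━━━━━━━━━━━━┛
.♣..........┃━━━━━┛                    
♣♣..........┃                          
━━━━━━━━━━━━┛                          
                                       
                                       
                                       
                                       
                                       
                                       
                                       
                                       
                                       


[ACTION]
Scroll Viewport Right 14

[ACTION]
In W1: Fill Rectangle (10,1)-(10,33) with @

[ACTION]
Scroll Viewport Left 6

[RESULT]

          ┃       [ ] .gitignore       
──────────┃       [ ] tsconfig.json    
..........┃       [ ] server.py        
......#...┃     [-] vendor/            
.....##...┃       [x] test.yaml        
..........┃       [ ] parser.js        
..........┃     [-] models/            
@.........┃       [x] config.txt       
..........┃       [ ] database.yaml    
.......♣..┗━━━━━━━━━━━━━━━━━━━━━━━━━━━━
.......♣..........┃━━━━━┛              
......♣♣..........┃                    
━━━━━━━━━━━━━━━━━━┛                    
                                       
                                       
                                       
                                       
                                       
                                       
                                       
                                       
                                       


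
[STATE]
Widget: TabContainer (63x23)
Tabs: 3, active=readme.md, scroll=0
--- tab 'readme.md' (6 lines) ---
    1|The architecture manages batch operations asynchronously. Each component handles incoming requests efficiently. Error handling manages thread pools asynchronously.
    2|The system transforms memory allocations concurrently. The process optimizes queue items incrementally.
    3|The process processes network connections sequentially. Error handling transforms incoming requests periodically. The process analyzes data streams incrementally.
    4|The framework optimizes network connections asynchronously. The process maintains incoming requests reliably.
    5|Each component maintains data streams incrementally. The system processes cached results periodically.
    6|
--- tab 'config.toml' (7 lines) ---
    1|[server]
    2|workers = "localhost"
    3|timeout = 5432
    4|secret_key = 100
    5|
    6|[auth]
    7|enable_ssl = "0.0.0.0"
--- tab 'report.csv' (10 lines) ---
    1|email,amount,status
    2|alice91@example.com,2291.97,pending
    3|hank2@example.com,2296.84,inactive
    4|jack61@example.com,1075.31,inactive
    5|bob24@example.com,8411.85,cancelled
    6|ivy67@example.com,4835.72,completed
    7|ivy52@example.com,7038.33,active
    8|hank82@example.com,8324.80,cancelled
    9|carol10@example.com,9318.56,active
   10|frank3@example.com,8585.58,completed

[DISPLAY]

[readme.md]│ config.toml │ report.csv                          
───────────────────────────────────────────────────────────────
The architecture manages batch operations asynchronously. Each 
The system transforms memory allocations concurrently. The proc
The process processes network connections sequentially. Error h
The framework optimizes network connections asynchronously. The
Each component maintains data streams incrementally. The system
                                                               
                                                               
                                                               
                                                               
                                                               
                                                               
                                                               
                                                               
                                                               
                                                               
                                                               
                                                               
                                                               
                                                               
                                                               
                                                               


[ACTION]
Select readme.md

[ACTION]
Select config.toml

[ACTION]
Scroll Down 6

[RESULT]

 readme.md │[config.toml]│ report.csv                          
───────────────────────────────────────────────────────────────
enable_ssl = "0.0.0.0"                                         
                                                               
                                                               
                                                               
                                                               
                                                               
                                                               
                                                               
                                                               
                                                               
                                                               
                                                               
                                                               
                                                               
                                                               
                                                               
                                                               
                                                               
                                                               
                                                               
                                                               


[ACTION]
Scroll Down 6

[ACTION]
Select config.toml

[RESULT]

 readme.md │[config.toml]│ report.csv                          
───────────────────────────────────────────────────────────────
[server]                                                       
workers = "localhost"                                          
timeout = 5432                                                 
secret_key = 100                                               
                                                               
[auth]                                                         
enable_ssl = "0.0.0.0"                                         
                                                               
                                                               
                                                               
                                                               
                                                               
                                                               
                                                               
                                                               
                                                               
                                                               
                                                               
                                                               
                                                               
                                                               


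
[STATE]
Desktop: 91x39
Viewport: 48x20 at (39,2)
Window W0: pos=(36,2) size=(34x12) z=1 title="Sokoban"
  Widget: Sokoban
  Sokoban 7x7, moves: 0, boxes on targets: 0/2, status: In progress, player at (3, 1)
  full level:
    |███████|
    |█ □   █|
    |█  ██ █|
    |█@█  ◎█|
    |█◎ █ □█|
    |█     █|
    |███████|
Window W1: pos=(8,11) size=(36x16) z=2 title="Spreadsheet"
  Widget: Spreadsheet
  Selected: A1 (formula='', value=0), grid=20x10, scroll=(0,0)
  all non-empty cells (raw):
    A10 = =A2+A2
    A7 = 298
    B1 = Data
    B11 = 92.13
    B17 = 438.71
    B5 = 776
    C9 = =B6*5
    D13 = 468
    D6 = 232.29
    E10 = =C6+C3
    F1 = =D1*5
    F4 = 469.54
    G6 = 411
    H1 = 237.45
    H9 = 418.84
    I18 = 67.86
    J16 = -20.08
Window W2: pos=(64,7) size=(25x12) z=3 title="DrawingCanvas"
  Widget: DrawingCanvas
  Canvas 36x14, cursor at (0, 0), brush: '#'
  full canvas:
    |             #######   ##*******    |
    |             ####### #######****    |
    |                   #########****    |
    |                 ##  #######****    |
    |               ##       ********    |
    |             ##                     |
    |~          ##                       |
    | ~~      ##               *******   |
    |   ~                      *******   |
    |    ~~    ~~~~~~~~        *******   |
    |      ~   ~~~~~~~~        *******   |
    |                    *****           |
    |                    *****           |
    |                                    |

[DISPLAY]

━━━━━━━━━━━━━━━━━━━━━━━━━━━━━━┓                 
okoban                        ┃                 
──────────────────────────────┨                 
█████                         ┃                 
□   █                         ┃                 
 ██ █                    ┏━━━━━━━━━━━━━━━━━━━━━━
█  ◎█                    ┃ DrawingCanvas        
 █ □█                    ┠──────────────────────
    █                    ┃+            #######  
━━━━┓                    ┃             ####### #
    ┃0  0/2              ┃                   ###
────┨━━━━━━━━━━━━━━━━━━━━┃                 ##  #
    ┃                    ┃               ##     
 D  ┃                    ┃             ##       
----┃                    ┃~          ##         
    ┃                    ┃ ~~      ##           
    ┃                    ┗━━━━━━━━━━━━━━━━━━━━━━
    ┃                                           
    ┃                                           
    ┃                                           


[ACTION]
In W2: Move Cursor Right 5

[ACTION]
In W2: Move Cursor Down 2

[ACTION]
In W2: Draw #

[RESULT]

━━━━━━━━━━━━━━━━━━━━━━━━━━━━━━┓                 
okoban                        ┃                 
──────────────────────────────┨                 
█████                         ┃                 
□   █                         ┃                 
 ██ █                    ┏━━━━━━━━━━━━━━━━━━━━━━
█  ◎█                    ┃ DrawingCanvas        
 █ □█                    ┠──────────────────────
    █                    ┃             #######  
━━━━┓                    ┃             ####### #
    ┃0  0/2              ┃     #             ###
────┨━━━━━━━━━━━━━━━━━━━━┃                 ##  #
    ┃                    ┃               ##     
 D  ┃                    ┃             ##       
----┃                    ┃~          ##         
    ┃                    ┃ ~~      ##           
    ┃                    ┗━━━━━━━━━━━━━━━━━━━━━━
    ┃                                           
    ┃                                           
    ┃                                           
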